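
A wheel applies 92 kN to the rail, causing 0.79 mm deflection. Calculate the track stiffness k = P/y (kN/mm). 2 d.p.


Track stiffness k = P / y
k = 92 / 0.79
k = 116.46 kN/mm

116.46


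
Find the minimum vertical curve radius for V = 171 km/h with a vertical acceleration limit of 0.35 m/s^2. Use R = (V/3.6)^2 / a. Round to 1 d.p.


Convert speed: V = 171 / 3.6 = 47.5 m/s
V^2 = 2256.25 m^2/s^2
R_v = 2256.25 / 0.35
R_v = 6446.4 m

6446.4


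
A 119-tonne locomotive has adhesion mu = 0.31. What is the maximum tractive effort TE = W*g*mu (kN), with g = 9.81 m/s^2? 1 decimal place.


TE_max = W * g * mu
TE_max = 119 * 9.81 * 0.31
TE_max = 1167.39 * 0.31
TE_max = 361.9 kN

361.9


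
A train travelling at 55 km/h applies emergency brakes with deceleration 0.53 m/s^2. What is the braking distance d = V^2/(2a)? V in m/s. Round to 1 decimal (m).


Convert speed: V = 55 / 3.6 = 15.2778 m/s
V^2 = 233.4105
d = 233.4105 / (2 * 0.53)
d = 233.4105 / 1.06
d = 220.2 m

220.2


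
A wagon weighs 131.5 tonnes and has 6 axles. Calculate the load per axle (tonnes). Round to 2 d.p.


Load per axle = total weight / number of axles
Load = 131.5 / 6
Load = 21.92 tonnes

21.92


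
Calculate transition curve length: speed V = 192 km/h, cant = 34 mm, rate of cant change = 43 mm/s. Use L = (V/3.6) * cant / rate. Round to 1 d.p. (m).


Convert speed: V = 192 / 3.6 = 53.3333 m/s
L = 53.3333 * 34 / 43
L = 1813.3333 / 43
L = 42.2 m

42.2


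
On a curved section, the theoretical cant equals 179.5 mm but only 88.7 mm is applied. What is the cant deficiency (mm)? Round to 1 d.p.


Cant deficiency = equilibrium cant - actual cant
CD = 179.5 - 88.7
CD = 90.8 mm

90.8


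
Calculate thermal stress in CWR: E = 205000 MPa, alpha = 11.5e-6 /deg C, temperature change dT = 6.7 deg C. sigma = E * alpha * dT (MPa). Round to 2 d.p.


sigma = E * alpha * dT
sigma = 205000 * 11.5e-6 * 6.7
sigma = 2.3575 * 6.7
sigma = 15.80 MPa

15.80


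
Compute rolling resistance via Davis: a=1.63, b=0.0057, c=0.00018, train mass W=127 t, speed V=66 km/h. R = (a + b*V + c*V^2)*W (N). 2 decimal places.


b*V = 0.0057 * 66 = 0.3762
c*V^2 = 0.00018 * 4356 = 0.78408
R_per_t = 1.63 + 0.3762 + 0.78408 = 2.79028 N/t
R_total = 2.79028 * 127 = 354.37 N

354.37


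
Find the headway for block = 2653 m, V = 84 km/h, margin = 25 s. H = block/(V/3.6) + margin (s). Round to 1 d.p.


V = 84 / 3.6 = 23.3333 m/s
Block traversal time = 2653 / 23.3333 = 113.7 s
Headway = 113.7 + 25
Headway = 138.7 s

138.7


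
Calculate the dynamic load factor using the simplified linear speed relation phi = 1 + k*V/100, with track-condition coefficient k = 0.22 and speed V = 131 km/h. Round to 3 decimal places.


phi = 1 + k * V / 100
phi = 1 + 0.22 * 131 / 100
phi = 1 + 0.2882
phi = 1.288

1.288


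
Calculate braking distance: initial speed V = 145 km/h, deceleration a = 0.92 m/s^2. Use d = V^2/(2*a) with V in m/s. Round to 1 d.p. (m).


Convert speed: V = 145 / 3.6 = 40.2778 m/s
V^2 = 1622.2994
d = 1622.2994 / (2 * 0.92)
d = 1622.2994 / 1.84
d = 881.7 m

881.7


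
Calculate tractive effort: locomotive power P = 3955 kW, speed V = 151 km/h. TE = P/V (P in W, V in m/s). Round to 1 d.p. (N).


Convert: P = 3955 kW = 3955000 W
V = 151 / 3.6 = 41.9444 m/s
TE = 3955000 / 41.9444
TE = 94291.4 N

94291.4


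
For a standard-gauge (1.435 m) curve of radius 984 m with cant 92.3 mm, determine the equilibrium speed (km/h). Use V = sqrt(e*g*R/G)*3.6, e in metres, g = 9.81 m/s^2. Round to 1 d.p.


Convert cant: e = 92.3 mm = 0.0923 m
V_ms = sqrt(0.0923 * 9.81 * 984 / 1.435)
V_ms = sqrt(620.888914) = 24.9176 m/s
V = 24.9176 * 3.6 = 89.7 km/h

89.7


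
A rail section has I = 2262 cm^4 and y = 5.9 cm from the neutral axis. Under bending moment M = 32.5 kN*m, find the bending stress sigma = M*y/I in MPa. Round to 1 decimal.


Convert units:
M = 32.5 kN*m = 32500000 N*mm
y = 5.9 cm = 59 mm
I = 2262 cm^4 = 22620000 mm^4
sigma = 32500000 * 59 / 22620000
sigma = 84.8 MPa

84.8


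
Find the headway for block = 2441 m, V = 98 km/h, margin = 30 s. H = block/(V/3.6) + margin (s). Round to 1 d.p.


V = 98 / 3.6 = 27.2222 m/s
Block traversal time = 2441 / 27.2222 = 89.6694 s
Headway = 89.6694 + 30
Headway = 119.7 s

119.7


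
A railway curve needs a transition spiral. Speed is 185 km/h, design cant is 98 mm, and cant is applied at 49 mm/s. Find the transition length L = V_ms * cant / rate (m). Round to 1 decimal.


Convert speed: V = 185 / 3.6 = 51.3889 m/s
L = 51.3889 * 98 / 49
L = 5036.1111 / 49
L = 102.8 m

102.8


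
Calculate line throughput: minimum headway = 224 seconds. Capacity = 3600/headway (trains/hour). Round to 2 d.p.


Capacity = 3600 / headway
Capacity = 3600 / 224
Capacity = 16.07 trains/hour

16.07


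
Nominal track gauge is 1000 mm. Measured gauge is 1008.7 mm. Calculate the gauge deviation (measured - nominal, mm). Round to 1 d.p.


Deviation = measured - nominal
Deviation = 1008.7 - 1000
Deviation = 8.7 mm

8.7


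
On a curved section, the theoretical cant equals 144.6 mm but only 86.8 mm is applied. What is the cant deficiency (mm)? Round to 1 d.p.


Cant deficiency = equilibrium cant - actual cant
CD = 144.6 - 86.8
CD = 57.8 mm

57.8


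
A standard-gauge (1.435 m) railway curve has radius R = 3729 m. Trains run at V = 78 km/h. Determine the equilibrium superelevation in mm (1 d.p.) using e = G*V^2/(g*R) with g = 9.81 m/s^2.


Convert speed: V = 78 / 3.6 = 21.6667 m/s
Apply formula: e = 1.435 * 21.6667^2 / (9.81 * 3729)
e = 1.435 * 469.4444 / 36581.49
e = 0.018415 m = 18.4 mm

18.4


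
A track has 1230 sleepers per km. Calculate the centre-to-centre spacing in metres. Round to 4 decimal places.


Spacing = 1000 m / number of sleepers
Spacing = 1000 / 1230
Spacing = 0.8130 m

0.8130


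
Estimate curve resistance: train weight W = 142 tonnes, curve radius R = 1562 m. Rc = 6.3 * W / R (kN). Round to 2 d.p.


Rc = 6.3 * W / R
Rc = 6.3 * 142 / 1562
Rc = 894.6 / 1562
Rc = 0.57 kN

0.57


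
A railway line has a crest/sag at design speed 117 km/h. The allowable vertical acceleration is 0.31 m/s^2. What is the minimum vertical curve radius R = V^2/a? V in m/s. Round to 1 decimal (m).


Convert speed: V = 117 / 3.6 = 32.5 m/s
V^2 = 1056.25 m^2/s^2
R_v = 1056.25 / 0.31
R_v = 3407.3 m

3407.3


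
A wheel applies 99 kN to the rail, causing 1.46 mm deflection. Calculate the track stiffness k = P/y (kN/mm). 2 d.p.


Track stiffness k = P / y
k = 99 / 1.46
k = 67.81 kN/mm

67.81


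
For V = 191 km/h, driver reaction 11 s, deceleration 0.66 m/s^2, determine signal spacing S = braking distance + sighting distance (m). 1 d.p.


V = 191 / 3.6 = 53.0556 m/s
Braking distance = 53.0556^2 / (2*0.66) = 2132.4939 m
Sighting distance = 53.0556 * 11 = 583.6111 m
S = 2132.4939 + 583.6111 = 2716.1 m

2716.1


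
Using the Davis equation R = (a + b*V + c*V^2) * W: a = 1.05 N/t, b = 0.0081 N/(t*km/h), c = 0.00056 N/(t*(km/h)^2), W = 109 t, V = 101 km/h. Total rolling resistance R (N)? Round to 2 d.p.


b*V = 0.0081 * 101 = 0.8181
c*V^2 = 0.00056 * 10201 = 5.71256
R_per_t = 1.05 + 0.8181 + 5.71256 = 7.58066 N/t
R_total = 7.58066 * 109 = 826.29 N

826.29


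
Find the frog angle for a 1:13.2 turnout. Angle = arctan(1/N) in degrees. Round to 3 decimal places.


1/N = 1/13.2 = 0.075758
angle = arctan(0.075758) = 0.075613 rad
angle = 0.075613 * 180/pi = 4.332 degrees

4.332


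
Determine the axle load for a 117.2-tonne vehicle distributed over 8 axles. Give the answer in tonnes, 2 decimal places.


Load per axle = total weight / number of axles
Load = 117.2 / 8
Load = 14.65 tonnes

14.65


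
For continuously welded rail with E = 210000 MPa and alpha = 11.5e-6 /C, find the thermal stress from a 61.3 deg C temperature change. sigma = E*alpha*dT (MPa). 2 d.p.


sigma = E * alpha * dT
sigma = 210000 * 11.5e-6 * 61.3
sigma = 2.415 * 61.3
sigma = 148.04 MPa

148.04


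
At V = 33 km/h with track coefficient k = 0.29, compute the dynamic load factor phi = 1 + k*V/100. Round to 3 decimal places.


phi = 1 + k * V / 100
phi = 1 + 0.29 * 33 / 100
phi = 1 + 0.0957
phi = 1.096

1.096


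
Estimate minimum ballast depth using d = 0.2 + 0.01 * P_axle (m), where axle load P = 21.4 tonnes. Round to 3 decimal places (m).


d = 0.2 + 0.01 * 21.4
d = 0.2 + 0.214
d = 0.414 m

0.414


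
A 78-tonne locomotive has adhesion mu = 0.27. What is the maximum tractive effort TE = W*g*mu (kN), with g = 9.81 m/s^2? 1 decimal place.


TE_max = W * g * mu
TE_max = 78 * 9.81 * 0.27
TE_max = 765.18 * 0.27
TE_max = 206.6 kN

206.6


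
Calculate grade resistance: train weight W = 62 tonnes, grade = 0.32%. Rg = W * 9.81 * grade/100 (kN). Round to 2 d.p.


Rg = W * 9.81 * grade / 100
Rg = 62 * 9.81 * 0.32 / 100
Rg = 608.22 * 0.0032
Rg = 1.95 kN

1.95


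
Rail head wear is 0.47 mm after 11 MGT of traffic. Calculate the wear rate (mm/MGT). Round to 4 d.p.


Wear rate = total wear / cumulative tonnage
Rate = 0.47 / 11
Rate = 0.0427 mm/MGT

0.0427


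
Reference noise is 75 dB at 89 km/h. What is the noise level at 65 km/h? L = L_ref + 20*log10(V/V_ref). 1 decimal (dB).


V/V_ref = 65 / 89 = 0.730337
log10(0.730337) = -0.136477
20 * -0.136477 = -2.7295
L = 75 + -2.7295 = 72.3 dB

72.3


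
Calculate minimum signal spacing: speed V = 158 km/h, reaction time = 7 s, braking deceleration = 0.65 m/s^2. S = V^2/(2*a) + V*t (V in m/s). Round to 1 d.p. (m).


V = 158 / 3.6 = 43.8889 m/s
Braking distance = 43.8889^2 / (2*0.65) = 1481.7189 m
Sighting distance = 43.8889 * 7 = 307.2222 m
S = 1481.7189 + 307.2222 = 1788.9 m

1788.9


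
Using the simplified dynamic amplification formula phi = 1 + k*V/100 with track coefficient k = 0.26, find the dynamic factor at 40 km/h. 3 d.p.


phi = 1 + k * V / 100
phi = 1 + 0.26 * 40 / 100
phi = 1 + 0.104
phi = 1.104

1.104


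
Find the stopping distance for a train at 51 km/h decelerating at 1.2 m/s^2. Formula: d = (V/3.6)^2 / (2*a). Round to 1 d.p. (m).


Convert speed: V = 51 / 3.6 = 14.1667 m/s
V^2 = 200.6944
d = 200.6944 / (2 * 1.2)
d = 200.6944 / 2.4
d = 83.6 m

83.6


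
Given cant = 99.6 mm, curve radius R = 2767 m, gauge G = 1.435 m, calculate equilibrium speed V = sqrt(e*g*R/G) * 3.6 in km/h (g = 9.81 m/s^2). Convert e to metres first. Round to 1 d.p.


Convert cant: e = 99.6 mm = 0.0996 m
V_ms = sqrt(0.0996 * 9.81 * 2767 / 1.435)
V_ms = sqrt(1884.020413) = 43.4053 m/s
V = 43.4053 * 3.6 = 156.3 km/h

156.3


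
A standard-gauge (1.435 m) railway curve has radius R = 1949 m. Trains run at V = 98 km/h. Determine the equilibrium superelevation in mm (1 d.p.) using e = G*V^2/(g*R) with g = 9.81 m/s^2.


Convert speed: V = 98 / 3.6 = 27.2222 m/s
Apply formula: e = 1.435 * 27.2222^2 / (9.81 * 1949)
e = 1.435 * 741.0494 / 19119.69
e = 0.055618 m = 55.6 mm

55.6


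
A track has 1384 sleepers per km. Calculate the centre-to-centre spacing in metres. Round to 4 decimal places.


Spacing = 1000 m / number of sleepers
Spacing = 1000 / 1384
Spacing = 0.7225 m

0.7225


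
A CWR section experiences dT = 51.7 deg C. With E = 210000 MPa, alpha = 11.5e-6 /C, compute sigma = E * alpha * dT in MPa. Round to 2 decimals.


sigma = E * alpha * dT
sigma = 210000 * 11.5e-6 * 51.7
sigma = 2.415 * 51.7
sigma = 124.86 MPa

124.86


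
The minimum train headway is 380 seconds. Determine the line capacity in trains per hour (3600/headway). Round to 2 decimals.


Capacity = 3600 / headway
Capacity = 3600 / 380
Capacity = 9.47 trains/hour

9.47


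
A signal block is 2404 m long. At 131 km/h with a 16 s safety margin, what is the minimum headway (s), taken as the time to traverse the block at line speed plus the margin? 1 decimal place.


V = 131 / 3.6 = 36.3889 m/s
Block traversal time = 2404 / 36.3889 = 66.0641 s
Headway = 66.0641 + 16
Headway = 82.1 s

82.1


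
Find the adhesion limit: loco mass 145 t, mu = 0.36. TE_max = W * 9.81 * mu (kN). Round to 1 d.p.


TE_max = W * g * mu
TE_max = 145 * 9.81 * 0.36
TE_max = 1422.45 * 0.36
TE_max = 512.1 kN

512.1


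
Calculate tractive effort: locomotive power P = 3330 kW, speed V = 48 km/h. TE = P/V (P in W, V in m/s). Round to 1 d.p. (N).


Convert: P = 3330 kW = 3330000 W
V = 48 / 3.6 = 13.3333 m/s
TE = 3330000 / 13.3333
TE = 249750.0 N

249750.0


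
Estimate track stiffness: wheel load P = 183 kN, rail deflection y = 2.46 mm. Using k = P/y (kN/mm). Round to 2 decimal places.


Track stiffness k = P / y
k = 183 / 2.46
k = 74.39 kN/mm

74.39


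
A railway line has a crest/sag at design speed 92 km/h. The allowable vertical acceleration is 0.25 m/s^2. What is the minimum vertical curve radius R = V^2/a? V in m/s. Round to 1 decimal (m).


Convert speed: V = 92 / 3.6 = 25.5556 m/s
V^2 = 653.0864 m^2/s^2
R_v = 653.0864 / 0.25
R_v = 2612.3 m

2612.3


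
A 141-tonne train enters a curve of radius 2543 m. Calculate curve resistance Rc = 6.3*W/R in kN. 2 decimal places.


Rc = 6.3 * W / R
Rc = 6.3 * 141 / 2543
Rc = 888.3 / 2543
Rc = 0.35 kN

0.35


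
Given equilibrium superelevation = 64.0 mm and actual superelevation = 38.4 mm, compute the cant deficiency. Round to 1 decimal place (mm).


Cant deficiency = equilibrium cant - actual cant
CD = 64.0 - 38.4
CD = 25.6 mm

25.6


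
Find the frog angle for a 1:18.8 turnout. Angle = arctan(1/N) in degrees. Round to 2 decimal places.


1/N = 1/18.8 = 0.053191
angle = arctan(0.053191) = 0.053141 rad
angle = 0.053141 * 180/pi = 3.04 degrees

3.04


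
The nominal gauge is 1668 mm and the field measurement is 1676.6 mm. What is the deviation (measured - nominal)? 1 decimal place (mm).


Deviation = measured - nominal
Deviation = 1676.6 - 1668
Deviation = 8.6 mm

8.6


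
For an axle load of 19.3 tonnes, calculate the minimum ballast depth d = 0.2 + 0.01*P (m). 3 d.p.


d = 0.2 + 0.01 * 19.3
d = 0.2 + 0.193
d = 0.393 m

0.393


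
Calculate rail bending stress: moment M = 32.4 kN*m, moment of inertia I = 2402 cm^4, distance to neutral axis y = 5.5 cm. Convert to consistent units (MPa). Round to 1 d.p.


Convert units:
M = 32.4 kN*m = 32400000 N*mm
y = 5.5 cm = 55 mm
I = 2402 cm^4 = 24020000 mm^4
sigma = 32400000 * 55 / 24020000
sigma = 74.2 MPa

74.2


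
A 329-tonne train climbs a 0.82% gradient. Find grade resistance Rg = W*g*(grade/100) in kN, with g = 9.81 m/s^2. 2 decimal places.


Rg = W * 9.81 * grade / 100
Rg = 329 * 9.81 * 0.82 / 100
Rg = 3227.49 * 0.0082
Rg = 26.47 kN

26.47


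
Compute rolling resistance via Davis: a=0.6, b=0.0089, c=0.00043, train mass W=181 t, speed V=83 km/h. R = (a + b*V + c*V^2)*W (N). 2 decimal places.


b*V = 0.0089 * 83 = 0.7387
c*V^2 = 0.00043 * 6889 = 2.96227
R_per_t = 0.6 + 0.7387 + 2.96227 = 4.30097 N/t
R_total = 4.30097 * 181 = 778.48 N

778.48


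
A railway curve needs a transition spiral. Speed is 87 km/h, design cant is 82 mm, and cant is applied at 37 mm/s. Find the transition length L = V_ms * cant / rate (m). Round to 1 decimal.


Convert speed: V = 87 / 3.6 = 24.1667 m/s
L = 24.1667 * 82 / 37
L = 1981.6667 / 37
L = 53.6 m

53.6


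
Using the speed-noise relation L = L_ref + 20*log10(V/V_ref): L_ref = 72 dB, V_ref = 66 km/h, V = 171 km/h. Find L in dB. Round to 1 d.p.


V/V_ref = 171 / 66 = 2.590909
log10(2.590909) = 0.413452
20 * 0.413452 = 8.269
L = 72 + 8.269 = 80.3 dB

80.3


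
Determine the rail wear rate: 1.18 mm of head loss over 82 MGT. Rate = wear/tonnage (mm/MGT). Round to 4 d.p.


Wear rate = total wear / cumulative tonnage
Rate = 1.18 / 82
Rate = 0.0144 mm/MGT

0.0144


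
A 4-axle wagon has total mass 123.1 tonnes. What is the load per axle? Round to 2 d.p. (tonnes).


Load per axle = total weight / number of axles
Load = 123.1 / 4
Load = 30.78 tonnes

30.78


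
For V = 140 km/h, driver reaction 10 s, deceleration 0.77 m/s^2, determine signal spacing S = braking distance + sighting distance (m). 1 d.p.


V = 140 / 3.6 = 38.8889 m/s
Braking distance = 38.8889^2 / (2*0.77) = 982.0426 m
Sighting distance = 38.8889 * 10 = 388.8889 m
S = 982.0426 + 388.8889 = 1370.9 m

1370.9


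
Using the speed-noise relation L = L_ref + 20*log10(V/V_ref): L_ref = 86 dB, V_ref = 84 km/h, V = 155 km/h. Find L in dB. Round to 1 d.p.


V/V_ref = 155 / 84 = 1.845238
log10(1.845238) = 0.266052
20 * 0.266052 = 5.321
L = 86 + 5.321 = 91.3 dB

91.3


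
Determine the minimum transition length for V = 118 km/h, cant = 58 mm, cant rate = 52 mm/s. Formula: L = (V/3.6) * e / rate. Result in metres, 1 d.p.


Convert speed: V = 118 / 3.6 = 32.7778 m/s
L = 32.7778 * 58 / 52
L = 1901.1111 / 52
L = 36.6 m

36.6


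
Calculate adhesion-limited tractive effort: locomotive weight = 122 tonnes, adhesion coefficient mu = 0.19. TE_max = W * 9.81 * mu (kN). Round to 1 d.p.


TE_max = W * g * mu
TE_max = 122 * 9.81 * 0.19
TE_max = 1196.82 * 0.19
TE_max = 227.4 kN

227.4


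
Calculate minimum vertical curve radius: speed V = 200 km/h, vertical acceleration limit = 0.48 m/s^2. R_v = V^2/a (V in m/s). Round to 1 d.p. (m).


Convert speed: V = 200 / 3.6 = 55.5556 m/s
V^2 = 3086.4198 m^2/s^2
R_v = 3086.4198 / 0.48
R_v = 6430.0 m

6430.0


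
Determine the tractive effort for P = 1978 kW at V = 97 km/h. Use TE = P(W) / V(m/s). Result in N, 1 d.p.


Convert: P = 1978 kW = 1978000 W
V = 97 / 3.6 = 26.9444 m/s
TE = 1978000 / 26.9444
TE = 73410.3 N

73410.3


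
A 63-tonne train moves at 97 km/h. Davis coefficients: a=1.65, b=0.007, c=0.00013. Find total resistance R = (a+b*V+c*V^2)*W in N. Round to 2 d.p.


b*V = 0.007 * 97 = 0.679
c*V^2 = 0.00013 * 9409 = 1.22317
R_per_t = 1.65 + 0.679 + 1.22317 = 3.55217 N/t
R_total = 3.55217 * 63 = 223.79 N

223.79


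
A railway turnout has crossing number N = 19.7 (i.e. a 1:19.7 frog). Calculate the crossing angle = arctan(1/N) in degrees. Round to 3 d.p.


1/N = 1/19.7 = 0.050761
angle = arctan(0.050761) = 0.050718 rad
angle = 0.050718 * 180/pi = 2.906 degrees

2.906


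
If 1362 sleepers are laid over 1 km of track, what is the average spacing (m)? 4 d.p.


Spacing = 1000 m / number of sleepers
Spacing = 1000 / 1362
Spacing = 0.7342 m

0.7342


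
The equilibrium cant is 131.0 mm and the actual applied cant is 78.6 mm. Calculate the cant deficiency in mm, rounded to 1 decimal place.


Cant deficiency = equilibrium cant - actual cant
CD = 131.0 - 78.6
CD = 52.4 mm

52.4


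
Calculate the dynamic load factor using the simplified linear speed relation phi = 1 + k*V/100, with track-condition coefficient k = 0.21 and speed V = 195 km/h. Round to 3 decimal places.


phi = 1 + k * V / 100
phi = 1 + 0.21 * 195 / 100
phi = 1 + 0.4095
phi = 1.410

1.410


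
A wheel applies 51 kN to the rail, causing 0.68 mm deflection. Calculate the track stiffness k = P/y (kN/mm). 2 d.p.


Track stiffness k = P / y
k = 51 / 0.68
k = 75.00 kN/mm

75.00


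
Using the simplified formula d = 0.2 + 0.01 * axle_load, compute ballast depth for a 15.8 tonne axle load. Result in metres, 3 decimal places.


d = 0.2 + 0.01 * 15.8
d = 0.2 + 0.158
d = 0.358 m

0.358


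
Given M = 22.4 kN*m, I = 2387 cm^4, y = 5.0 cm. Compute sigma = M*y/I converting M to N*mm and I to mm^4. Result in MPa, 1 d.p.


Convert units:
M = 22.4 kN*m = 22400000 N*mm
y = 5.0 cm = 50 mm
I = 2387 cm^4 = 23870000 mm^4
sigma = 22400000 * 50 / 23870000
sigma = 46.9 MPa

46.9


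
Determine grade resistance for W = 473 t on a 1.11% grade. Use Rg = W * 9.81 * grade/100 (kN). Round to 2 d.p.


Rg = W * 9.81 * grade / 100
Rg = 473 * 9.81 * 1.11 / 100
Rg = 4640.13 * 0.0111
Rg = 51.51 kN

51.51


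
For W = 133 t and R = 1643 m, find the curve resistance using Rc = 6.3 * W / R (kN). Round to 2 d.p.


Rc = 6.3 * W / R
Rc = 6.3 * 133 / 1643
Rc = 837.9 / 1643
Rc = 0.51 kN

0.51


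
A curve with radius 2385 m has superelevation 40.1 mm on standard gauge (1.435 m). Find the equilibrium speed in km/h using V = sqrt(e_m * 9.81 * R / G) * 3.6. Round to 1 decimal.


Convert cant: e = 40.1 mm = 0.0401 m
V_ms = sqrt(0.0401 * 9.81 * 2385 / 1.435)
V_ms = sqrt(653.807446) = 25.5697 m/s
V = 25.5697 * 3.6 = 92.1 km/h

92.1


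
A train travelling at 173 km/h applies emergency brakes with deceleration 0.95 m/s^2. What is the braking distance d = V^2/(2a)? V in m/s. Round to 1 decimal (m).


Convert speed: V = 173 / 3.6 = 48.0556 m/s
V^2 = 2309.3364
d = 2309.3364 / (2 * 0.95)
d = 2309.3364 / 1.9
d = 1215.4 m

1215.4


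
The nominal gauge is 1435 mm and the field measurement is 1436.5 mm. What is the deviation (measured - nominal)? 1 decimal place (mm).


Deviation = measured - nominal
Deviation = 1436.5 - 1435
Deviation = 1.5 mm

1.5


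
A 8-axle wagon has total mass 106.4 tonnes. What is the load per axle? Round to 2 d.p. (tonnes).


Load per axle = total weight / number of axles
Load = 106.4 / 8
Load = 13.30 tonnes

13.30


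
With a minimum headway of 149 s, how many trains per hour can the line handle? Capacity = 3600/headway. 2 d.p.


Capacity = 3600 / headway
Capacity = 3600 / 149
Capacity = 24.16 trains/hour

24.16


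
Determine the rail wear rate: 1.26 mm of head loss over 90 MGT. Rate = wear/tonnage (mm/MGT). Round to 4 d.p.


Wear rate = total wear / cumulative tonnage
Rate = 1.26 / 90
Rate = 0.0140 mm/MGT

0.0140


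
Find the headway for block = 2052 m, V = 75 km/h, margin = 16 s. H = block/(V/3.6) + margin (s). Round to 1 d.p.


V = 75 / 3.6 = 20.8333 m/s
Block traversal time = 2052 / 20.8333 = 98.496 s
Headway = 98.496 + 16
Headway = 114.5 s

114.5


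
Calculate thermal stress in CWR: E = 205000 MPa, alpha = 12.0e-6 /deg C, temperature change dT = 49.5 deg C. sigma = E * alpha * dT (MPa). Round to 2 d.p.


sigma = E * alpha * dT
sigma = 205000 * 12.0e-6 * 49.5
sigma = 2.46 * 49.5
sigma = 121.77 MPa

121.77


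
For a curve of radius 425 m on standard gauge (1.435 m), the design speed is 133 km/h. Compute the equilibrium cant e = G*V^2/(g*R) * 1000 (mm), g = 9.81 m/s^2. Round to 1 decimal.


Convert speed: V = 133 / 3.6 = 36.9444 m/s
Apply formula: e = 1.435 * 36.9444^2 / (9.81 * 425)
e = 1.435 * 1364.892 / 4169.25
e = 0.469778 m = 469.8 mm

469.8


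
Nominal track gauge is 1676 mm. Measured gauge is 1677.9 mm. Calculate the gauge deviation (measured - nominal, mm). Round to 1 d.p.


Deviation = measured - nominal
Deviation = 1677.9 - 1676
Deviation = 1.9 mm

1.9


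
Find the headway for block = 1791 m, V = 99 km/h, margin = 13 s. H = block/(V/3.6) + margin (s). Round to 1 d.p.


V = 99 / 3.6 = 27.5 m/s
Block traversal time = 1791 / 27.5 = 65.1273 s
Headway = 65.1273 + 13
Headway = 78.1 s

78.1


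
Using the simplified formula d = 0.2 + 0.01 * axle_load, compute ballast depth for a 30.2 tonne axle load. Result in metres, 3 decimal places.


d = 0.2 + 0.01 * 30.2
d = 0.2 + 0.302
d = 0.502 m

0.502


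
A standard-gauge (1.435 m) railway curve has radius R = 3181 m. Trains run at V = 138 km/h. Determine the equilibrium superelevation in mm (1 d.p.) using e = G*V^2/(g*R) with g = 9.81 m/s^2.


Convert speed: V = 138 / 3.6 = 38.3333 m/s
Apply formula: e = 1.435 * 38.3333^2 / (9.81 * 3181)
e = 1.435 * 1469.4444 / 31205.61
e = 0.067573 m = 67.6 mm

67.6


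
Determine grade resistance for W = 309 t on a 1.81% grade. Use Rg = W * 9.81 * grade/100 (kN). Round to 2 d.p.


Rg = W * 9.81 * grade / 100
Rg = 309 * 9.81 * 1.81 / 100
Rg = 3031.29 * 0.0181
Rg = 54.87 kN

54.87


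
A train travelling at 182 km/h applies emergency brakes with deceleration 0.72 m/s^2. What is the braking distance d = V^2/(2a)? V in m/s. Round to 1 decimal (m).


Convert speed: V = 182 / 3.6 = 50.5556 m/s
V^2 = 2555.8642
d = 2555.8642 / (2 * 0.72)
d = 2555.8642 / 1.44
d = 1774.9 m

1774.9


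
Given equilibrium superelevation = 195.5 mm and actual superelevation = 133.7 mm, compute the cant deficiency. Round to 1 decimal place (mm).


Cant deficiency = equilibrium cant - actual cant
CD = 195.5 - 133.7
CD = 61.8 mm

61.8


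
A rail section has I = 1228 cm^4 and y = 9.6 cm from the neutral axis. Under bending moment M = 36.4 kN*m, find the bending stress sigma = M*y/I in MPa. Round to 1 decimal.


Convert units:
M = 36.4 kN*m = 36400000 N*mm
y = 9.6 cm = 96 mm
I = 1228 cm^4 = 12280000 mm^4
sigma = 36400000 * 96 / 12280000
sigma = 284.6 MPa

284.6


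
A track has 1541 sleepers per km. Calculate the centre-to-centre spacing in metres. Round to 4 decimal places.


Spacing = 1000 m / number of sleepers
Spacing = 1000 / 1541
Spacing = 0.6489 m

0.6489


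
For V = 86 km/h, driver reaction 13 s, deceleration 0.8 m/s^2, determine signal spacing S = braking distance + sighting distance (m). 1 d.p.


V = 86 / 3.6 = 23.8889 m/s
Braking distance = 23.8889^2 / (2*0.8) = 356.6744 m
Sighting distance = 23.8889 * 13 = 310.5556 m
S = 356.6744 + 310.5556 = 667.2 m

667.2


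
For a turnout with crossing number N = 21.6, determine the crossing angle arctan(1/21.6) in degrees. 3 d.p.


1/N = 1/21.6 = 0.046296
angle = arctan(0.046296) = 0.046263 rad
angle = 0.046263 * 180/pi = 2.651 degrees

2.651


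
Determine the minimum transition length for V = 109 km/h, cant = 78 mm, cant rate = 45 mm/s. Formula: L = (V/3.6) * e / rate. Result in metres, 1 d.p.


Convert speed: V = 109 / 3.6 = 30.2778 m/s
L = 30.2778 * 78 / 45
L = 2361.6667 / 45
L = 52.5 m

52.5


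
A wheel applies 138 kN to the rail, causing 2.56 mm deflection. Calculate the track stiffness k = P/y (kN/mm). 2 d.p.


Track stiffness k = P / y
k = 138 / 2.56
k = 53.91 kN/mm

53.91


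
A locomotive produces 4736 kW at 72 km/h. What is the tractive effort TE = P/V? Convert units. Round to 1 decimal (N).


Convert: P = 4736 kW = 4736000 W
V = 72 / 3.6 = 20.0 m/s
TE = 4736000 / 20.0
TE = 236800.0 N

236800.0


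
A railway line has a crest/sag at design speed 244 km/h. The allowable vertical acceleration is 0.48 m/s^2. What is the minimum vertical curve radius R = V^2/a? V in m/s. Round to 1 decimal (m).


Convert speed: V = 244 / 3.6 = 67.7778 m/s
V^2 = 4593.8272 m^2/s^2
R_v = 4593.8272 / 0.48
R_v = 9570.5 m

9570.5


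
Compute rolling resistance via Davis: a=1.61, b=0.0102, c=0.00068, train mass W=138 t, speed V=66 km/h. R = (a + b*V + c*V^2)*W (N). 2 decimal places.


b*V = 0.0102 * 66 = 0.6732
c*V^2 = 0.00068 * 4356 = 2.96208
R_per_t = 1.61 + 0.6732 + 2.96208 = 5.24528 N/t
R_total = 5.24528 * 138 = 723.85 N

723.85


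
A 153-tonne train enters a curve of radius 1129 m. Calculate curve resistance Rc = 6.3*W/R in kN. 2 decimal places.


Rc = 6.3 * W / R
Rc = 6.3 * 153 / 1129
Rc = 963.9 / 1129
Rc = 0.85 kN

0.85


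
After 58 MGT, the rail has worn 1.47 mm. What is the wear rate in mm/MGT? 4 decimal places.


Wear rate = total wear / cumulative tonnage
Rate = 1.47 / 58
Rate = 0.0253 mm/MGT

0.0253


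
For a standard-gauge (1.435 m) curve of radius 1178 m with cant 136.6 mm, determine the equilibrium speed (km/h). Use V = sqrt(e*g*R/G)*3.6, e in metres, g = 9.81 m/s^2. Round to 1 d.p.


Convert cant: e = 136.6 mm = 0.1366 m
V_ms = sqrt(0.1366 * 9.81 * 1178 / 1.435)
V_ms = sqrt(1100.051699) = 33.167 m/s
V = 33.167 * 3.6 = 119.4 km/h

119.4


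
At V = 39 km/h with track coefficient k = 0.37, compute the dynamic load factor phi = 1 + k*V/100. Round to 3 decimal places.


phi = 1 + k * V / 100
phi = 1 + 0.37 * 39 / 100
phi = 1 + 0.1443
phi = 1.144

1.144


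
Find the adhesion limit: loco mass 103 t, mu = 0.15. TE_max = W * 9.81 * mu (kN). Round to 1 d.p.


TE_max = W * g * mu
TE_max = 103 * 9.81 * 0.15
TE_max = 1010.43 * 0.15
TE_max = 151.6 kN

151.6


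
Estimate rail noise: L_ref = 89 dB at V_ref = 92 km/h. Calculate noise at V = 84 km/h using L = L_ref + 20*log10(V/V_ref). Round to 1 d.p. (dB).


V/V_ref = 84 / 92 = 0.913043
log10(0.913043) = -0.039509
20 * -0.039509 = -0.7902
L = 89 + -0.7902 = 88.2 dB

88.2


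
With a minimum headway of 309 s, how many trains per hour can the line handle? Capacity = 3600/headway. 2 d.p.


Capacity = 3600 / headway
Capacity = 3600 / 309
Capacity = 11.65 trains/hour

11.65


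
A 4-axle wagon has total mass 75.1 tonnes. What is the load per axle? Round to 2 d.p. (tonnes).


Load per axle = total weight / number of axles
Load = 75.1 / 4
Load = 18.78 tonnes

18.78


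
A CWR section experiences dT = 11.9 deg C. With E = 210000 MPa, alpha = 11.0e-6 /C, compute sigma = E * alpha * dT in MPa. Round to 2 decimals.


sigma = E * alpha * dT
sigma = 210000 * 11.0e-6 * 11.9
sigma = 2.31 * 11.9
sigma = 27.49 MPa

27.49


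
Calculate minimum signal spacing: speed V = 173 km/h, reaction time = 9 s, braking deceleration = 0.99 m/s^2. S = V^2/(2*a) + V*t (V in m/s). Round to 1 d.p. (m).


V = 173 / 3.6 = 48.0556 m/s
Braking distance = 48.0556^2 / (2*0.99) = 1166.3315 m
Sighting distance = 48.0556 * 9 = 432.5 m
S = 1166.3315 + 432.5 = 1598.8 m

1598.8


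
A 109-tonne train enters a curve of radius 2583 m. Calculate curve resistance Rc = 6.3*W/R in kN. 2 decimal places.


Rc = 6.3 * W / R
Rc = 6.3 * 109 / 2583
Rc = 686.7 / 2583
Rc = 0.27 kN

0.27


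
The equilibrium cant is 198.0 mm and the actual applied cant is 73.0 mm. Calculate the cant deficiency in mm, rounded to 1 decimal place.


Cant deficiency = equilibrium cant - actual cant
CD = 198.0 - 73.0
CD = 125.0 mm

125.0


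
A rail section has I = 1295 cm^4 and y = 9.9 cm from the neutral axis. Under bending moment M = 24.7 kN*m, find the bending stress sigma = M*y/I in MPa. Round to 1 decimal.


Convert units:
M = 24.7 kN*m = 24700000 N*mm
y = 9.9 cm = 99 mm
I = 1295 cm^4 = 12950000 mm^4
sigma = 24700000 * 99 / 12950000
sigma = 188.8 MPa

188.8


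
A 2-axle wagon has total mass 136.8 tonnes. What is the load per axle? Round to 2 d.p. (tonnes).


Load per axle = total weight / number of axles
Load = 136.8 / 2
Load = 68.40 tonnes

68.40


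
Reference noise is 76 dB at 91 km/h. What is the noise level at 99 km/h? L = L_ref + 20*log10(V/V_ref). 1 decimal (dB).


V/V_ref = 99 / 91 = 1.087912
log10(1.087912) = 0.036594
20 * 0.036594 = 0.7319
L = 76 + 0.7319 = 76.7 dB

76.7


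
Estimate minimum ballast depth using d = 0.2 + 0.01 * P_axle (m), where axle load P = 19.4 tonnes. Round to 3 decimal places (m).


d = 0.2 + 0.01 * 19.4
d = 0.2 + 0.194
d = 0.394 m

0.394


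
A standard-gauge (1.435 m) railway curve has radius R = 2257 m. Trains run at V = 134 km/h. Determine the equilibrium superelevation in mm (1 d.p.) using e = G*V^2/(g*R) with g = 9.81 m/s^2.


Convert speed: V = 134 / 3.6 = 37.2222 m/s
Apply formula: e = 1.435 * 37.2222^2 / (9.81 * 2257)
e = 1.435 * 1385.4938 / 22141.17
e = 0.089796 m = 89.8 mm

89.8


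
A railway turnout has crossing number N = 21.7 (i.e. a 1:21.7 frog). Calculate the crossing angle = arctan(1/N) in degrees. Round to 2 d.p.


1/N = 1/21.7 = 0.046083
angle = arctan(0.046083) = 0.04605 rad
angle = 0.04605 * 180/pi = 2.64 degrees

2.64


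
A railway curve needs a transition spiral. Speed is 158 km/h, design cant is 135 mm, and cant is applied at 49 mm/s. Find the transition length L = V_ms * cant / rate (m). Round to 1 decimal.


Convert speed: V = 158 / 3.6 = 43.8889 m/s
L = 43.8889 * 135 / 49
L = 5925.0 / 49
L = 120.9 m

120.9


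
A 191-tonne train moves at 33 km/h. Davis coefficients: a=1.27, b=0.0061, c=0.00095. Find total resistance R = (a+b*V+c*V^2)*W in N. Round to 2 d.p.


b*V = 0.0061 * 33 = 0.2013
c*V^2 = 0.00095 * 1089 = 1.03455
R_per_t = 1.27 + 0.2013 + 1.03455 = 2.50585 N/t
R_total = 2.50585 * 191 = 478.62 N

478.62


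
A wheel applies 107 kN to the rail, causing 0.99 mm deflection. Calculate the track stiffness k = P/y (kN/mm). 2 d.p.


Track stiffness k = P / y
k = 107 / 0.99
k = 108.08 kN/mm

108.08


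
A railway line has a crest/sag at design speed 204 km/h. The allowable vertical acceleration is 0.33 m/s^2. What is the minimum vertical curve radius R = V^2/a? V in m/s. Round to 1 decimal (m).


Convert speed: V = 204 / 3.6 = 56.6667 m/s
V^2 = 3211.1111 m^2/s^2
R_v = 3211.1111 / 0.33
R_v = 9730.6 m

9730.6


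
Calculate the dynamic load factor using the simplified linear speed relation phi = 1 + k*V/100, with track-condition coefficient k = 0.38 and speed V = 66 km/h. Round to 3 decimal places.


phi = 1 + k * V / 100
phi = 1 + 0.38 * 66 / 100
phi = 1 + 0.2508
phi = 1.251

1.251


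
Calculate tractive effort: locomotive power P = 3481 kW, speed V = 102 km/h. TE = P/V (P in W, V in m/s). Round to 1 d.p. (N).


Convert: P = 3481 kW = 3481000 W
V = 102 / 3.6 = 28.3333 m/s
TE = 3481000 / 28.3333
TE = 122858.8 N

122858.8


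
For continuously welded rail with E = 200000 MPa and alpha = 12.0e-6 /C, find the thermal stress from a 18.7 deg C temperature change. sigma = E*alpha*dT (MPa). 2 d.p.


sigma = E * alpha * dT
sigma = 200000 * 12.0e-6 * 18.7
sigma = 2.4 * 18.7
sigma = 44.88 MPa

44.88


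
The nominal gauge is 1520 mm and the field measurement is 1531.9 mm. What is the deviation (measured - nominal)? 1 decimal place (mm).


Deviation = measured - nominal
Deviation = 1531.9 - 1520
Deviation = 11.9 mm

11.9


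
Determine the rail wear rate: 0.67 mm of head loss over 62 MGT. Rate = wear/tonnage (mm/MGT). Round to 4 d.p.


Wear rate = total wear / cumulative tonnage
Rate = 0.67 / 62
Rate = 0.0108 mm/MGT

0.0108


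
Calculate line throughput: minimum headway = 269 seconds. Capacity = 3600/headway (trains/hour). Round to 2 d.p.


Capacity = 3600 / headway
Capacity = 3600 / 269
Capacity = 13.38 trains/hour

13.38


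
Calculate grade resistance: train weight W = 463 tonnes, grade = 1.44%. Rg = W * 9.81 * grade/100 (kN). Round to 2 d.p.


Rg = W * 9.81 * grade / 100
Rg = 463 * 9.81 * 1.44 / 100
Rg = 4542.03 * 0.0144
Rg = 65.41 kN

65.41


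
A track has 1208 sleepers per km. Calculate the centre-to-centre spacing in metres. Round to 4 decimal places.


Spacing = 1000 m / number of sleepers
Spacing = 1000 / 1208
Spacing = 0.8278 m

0.8278


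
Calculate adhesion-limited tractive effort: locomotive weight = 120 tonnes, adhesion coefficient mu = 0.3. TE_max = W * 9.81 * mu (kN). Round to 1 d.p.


TE_max = W * g * mu
TE_max = 120 * 9.81 * 0.3
TE_max = 1177.2 * 0.3
TE_max = 353.2 kN

353.2


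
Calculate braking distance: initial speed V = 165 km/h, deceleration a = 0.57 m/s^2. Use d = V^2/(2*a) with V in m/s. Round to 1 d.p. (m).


Convert speed: V = 165 / 3.6 = 45.8333 m/s
V^2 = 2100.6944
d = 2100.6944 / (2 * 0.57)
d = 2100.6944 / 1.14
d = 1842.7 m

1842.7


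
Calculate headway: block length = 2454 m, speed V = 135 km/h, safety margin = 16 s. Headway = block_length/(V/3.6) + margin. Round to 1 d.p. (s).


V = 135 / 3.6 = 37.5 m/s
Block traversal time = 2454 / 37.5 = 65.44 s
Headway = 65.44 + 16
Headway = 81.4 s

81.4


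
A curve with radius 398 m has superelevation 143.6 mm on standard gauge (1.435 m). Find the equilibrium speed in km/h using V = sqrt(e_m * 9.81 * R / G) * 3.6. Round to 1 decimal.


Convert cant: e = 143.6 mm = 0.1436 m
V_ms = sqrt(0.1436 * 9.81 * 398 / 1.435)
V_ms = sqrt(390.710082) = 19.7664 m/s
V = 19.7664 * 3.6 = 71.2 km/h

71.2


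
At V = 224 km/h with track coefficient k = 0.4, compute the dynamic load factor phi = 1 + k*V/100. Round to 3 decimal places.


phi = 1 + k * V / 100
phi = 1 + 0.4 * 224 / 100
phi = 1 + 0.896
phi = 1.896

1.896


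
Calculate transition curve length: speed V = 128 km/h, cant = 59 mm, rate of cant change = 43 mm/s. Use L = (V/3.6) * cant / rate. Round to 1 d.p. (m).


Convert speed: V = 128 / 3.6 = 35.5556 m/s
L = 35.5556 * 59 / 43
L = 2097.7778 / 43
L = 48.8 m

48.8


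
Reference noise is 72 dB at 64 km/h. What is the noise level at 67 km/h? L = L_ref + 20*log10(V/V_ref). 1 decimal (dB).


V/V_ref = 67 / 64 = 1.046875
log10(1.046875) = 0.019895
20 * 0.019895 = 0.3979
L = 72 + 0.3979 = 72.4 dB

72.4


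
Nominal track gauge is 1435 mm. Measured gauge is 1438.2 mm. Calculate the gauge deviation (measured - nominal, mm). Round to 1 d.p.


Deviation = measured - nominal
Deviation = 1438.2 - 1435
Deviation = 3.2 mm

3.2


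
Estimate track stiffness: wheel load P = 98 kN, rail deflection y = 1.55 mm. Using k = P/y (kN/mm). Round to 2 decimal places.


Track stiffness k = P / y
k = 98 / 1.55
k = 63.23 kN/mm

63.23


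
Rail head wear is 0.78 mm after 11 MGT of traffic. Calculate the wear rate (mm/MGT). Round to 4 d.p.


Wear rate = total wear / cumulative tonnage
Rate = 0.78 / 11
Rate = 0.0709 mm/MGT

0.0709


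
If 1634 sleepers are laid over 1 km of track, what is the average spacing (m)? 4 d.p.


Spacing = 1000 m / number of sleepers
Spacing = 1000 / 1634
Spacing = 0.6120 m

0.6120


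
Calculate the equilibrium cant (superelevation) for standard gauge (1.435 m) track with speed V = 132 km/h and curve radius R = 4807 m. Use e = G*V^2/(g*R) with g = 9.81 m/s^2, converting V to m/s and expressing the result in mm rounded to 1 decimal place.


Convert speed: V = 132 / 3.6 = 36.6667 m/s
Apply formula: e = 1.435 * 36.6667^2 / (9.81 * 4807)
e = 1.435 * 1344.4444 / 47156.67
e = 0.040912 m = 40.9 mm

40.9


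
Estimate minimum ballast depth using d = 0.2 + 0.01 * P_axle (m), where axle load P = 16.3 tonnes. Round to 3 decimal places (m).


d = 0.2 + 0.01 * 16.3
d = 0.2 + 0.163
d = 0.363 m

0.363


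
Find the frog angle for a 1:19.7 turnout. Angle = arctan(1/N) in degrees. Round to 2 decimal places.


1/N = 1/19.7 = 0.050761
angle = arctan(0.050761) = 0.050718 rad
angle = 0.050718 * 180/pi = 2.91 degrees

2.91


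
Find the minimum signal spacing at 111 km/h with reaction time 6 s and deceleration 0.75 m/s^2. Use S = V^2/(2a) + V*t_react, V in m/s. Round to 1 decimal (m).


V = 111 / 3.6 = 30.8333 m/s
Braking distance = 30.8333^2 / (2*0.75) = 633.7963 m
Sighting distance = 30.8333 * 6 = 185.0 m
S = 633.7963 + 185.0 = 818.8 m

818.8


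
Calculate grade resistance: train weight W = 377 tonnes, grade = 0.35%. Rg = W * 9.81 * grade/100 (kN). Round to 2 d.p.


Rg = W * 9.81 * grade / 100
Rg = 377 * 9.81 * 0.35 / 100
Rg = 3698.37 * 0.0035
Rg = 12.94 kN

12.94


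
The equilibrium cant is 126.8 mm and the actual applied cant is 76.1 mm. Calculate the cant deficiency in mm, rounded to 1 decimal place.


Cant deficiency = equilibrium cant - actual cant
CD = 126.8 - 76.1
CD = 50.7 mm

50.7


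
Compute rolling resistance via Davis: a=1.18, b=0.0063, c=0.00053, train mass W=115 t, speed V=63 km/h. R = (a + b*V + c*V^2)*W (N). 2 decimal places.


b*V = 0.0063 * 63 = 0.3969
c*V^2 = 0.00053 * 3969 = 2.10357
R_per_t = 1.18 + 0.3969 + 2.10357 = 3.68047 N/t
R_total = 3.68047 * 115 = 423.25 N

423.25


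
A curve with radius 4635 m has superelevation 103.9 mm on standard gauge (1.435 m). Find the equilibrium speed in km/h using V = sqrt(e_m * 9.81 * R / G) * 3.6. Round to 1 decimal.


Convert cant: e = 103.9 mm = 0.1039 m
V_ms = sqrt(0.1039 * 9.81 * 4635 / 1.435)
V_ms = sqrt(3292.171056) = 57.3774 m/s
V = 57.3774 * 3.6 = 206.6 km/h

206.6


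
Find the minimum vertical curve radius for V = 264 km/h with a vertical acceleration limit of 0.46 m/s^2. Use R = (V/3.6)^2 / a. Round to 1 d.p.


Convert speed: V = 264 / 3.6 = 73.3333 m/s
V^2 = 5377.7778 m^2/s^2
R_v = 5377.7778 / 0.46
R_v = 11690.8 m

11690.8


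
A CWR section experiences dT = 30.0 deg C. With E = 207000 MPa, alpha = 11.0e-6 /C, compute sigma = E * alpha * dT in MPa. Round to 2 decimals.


sigma = E * alpha * dT
sigma = 207000 * 11.0e-6 * 30.0
sigma = 2.277 * 30.0
sigma = 68.31 MPa

68.31


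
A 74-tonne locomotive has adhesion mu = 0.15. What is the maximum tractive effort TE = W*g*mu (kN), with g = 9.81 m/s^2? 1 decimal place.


TE_max = W * g * mu
TE_max = 74 * 9.81 * 0.15
TE_max = 725.94 * 0.15
TE_max = 108.9 kN

108.9


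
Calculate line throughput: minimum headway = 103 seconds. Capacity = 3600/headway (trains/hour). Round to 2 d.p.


Capacity = 3600 / headway
Capacity = 3600 / 103
Capacity = 34.95 trains/hour

34.95
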